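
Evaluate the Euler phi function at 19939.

19656

Factor: 19939 = 127 · 157.
φ(19939) = (127−1) · (157−1) = 126 · 156 = 19656.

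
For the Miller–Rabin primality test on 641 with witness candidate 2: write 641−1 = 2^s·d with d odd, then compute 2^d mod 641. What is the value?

32

641 − 1 = 640 = 2^7 · 5, so d = 5.
2^1 ≡ 2 (mod 641)
2^2 ≡ 2^2 = 4 ≡ 4 (mod 641)
2^4 ≡ 4^2 = 16 ≡ 16 (mod 641)
5 = 4 + 1 in binary powers of 2.
So 2^5 ≡ 16 · 2 ≡ 32 (mod 641).
Squaring chain: 32 → 383 → 541 → 385 → 154 → 640 → 1; reaches −1, so base 2 does not prove 641 composite.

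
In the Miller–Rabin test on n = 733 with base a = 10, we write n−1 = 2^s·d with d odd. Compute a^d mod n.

733 − 1 = 732 = 2^2 · 183, so d = 183.
10^1 ≡ 10 (mod 733)
10^2 ≡ 10^2 = 100 ≡ 100 (mod 733)
10^4 ≡ 100^2 = 10000 ≡ 471 (mod 733)
10^8 ≡ 471^2 = 221841 ≡ 475 (mod 733)
10^16 ≡ 475^2 = 225625 ≡ 594 (mod 733)
10^32 ≡ 594^2 = 352836 ≡ 263 (mod 733)
10^64 ≡ 263^2 = 69169 ≡ 267 (mod 733)
10^128 ≡ 267^2 = 71289 ≡ 188 (mod 733)
183 = 128 + 32 + 16 + 4 + 2 + 1 in binary powers of 2.
So 10^183 ≡ 188 · 263 · 594 · 471 · 100 · 10 ≡ 1 (mod 733).
Since 10^d ≡ 1 (mod 733), base 10 does not prove 733 composite.

1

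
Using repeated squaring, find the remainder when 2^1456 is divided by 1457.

1397

2^1 ≡ 2 (mod 1457)
2^2 ≡ 2^2 = 4 ≡ 4 (mod 1457)
2^4 ≡ 4^2 = 16 ≡ 16 (mod 1457)
2^8 ≡ 16^2 = 256 ≡ 256 (mod 1457)
2^16 ≡ 256^2 = 65536 ≡ 1428 (mod 1457)
2^32 ≡ 1428^2 = 2039184 ≡ 841 (mod 1457)
2^64 ≡ 841^2 = 707281 ≡ 636 (mod 1457)
2^128 ≡ 636^2 = 404496 ≡ 907 (mod 1457)
2^256 ≡ 907^2 = 822649 ≡ 901 (mod 1457)
2^512 ≡ 901^2 = 811801 ≡ 252 (mod 1457)
2^1024 ≡ 252^2 = 63504 ≡ 853 (mod 1457)
1456 = 1024 + 256 + 128 + 32 + 16 in binary powers of 2.
So 2^1456 ≡ 853 · 901 · 907 · 841 · 1428 ≡ 1397 (mod 1457).
Since 1397 ≠ 1, base 2 is a Fermat witness: 1457 is composite.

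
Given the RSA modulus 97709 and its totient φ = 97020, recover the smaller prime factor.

199

φ(n) = (p−1)(q−1) = n − (p+q) + 1, so p + q = 97709 − 97020 + 1 = 690.
p and q are the roots of t² − 690t + 97709 = 0.
Discriminant: 690² − 4·97709 = 476100 − 390836 = 85264; √85264 = 292.
q = (690 − 292)/2 = 199, p = (690 + 292)/2 = 491.
Check: 199 · 491 = 97709.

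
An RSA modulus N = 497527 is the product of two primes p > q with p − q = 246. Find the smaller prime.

Since p = q + 246, we have 497527 = q(q + 246), so q² + 246q − 497527 = 0.
Discriminant: 246² + 4·497527 = 60516 + 1990108 = 2050624; √2050624 = 1432.
q = (−246 + 1432)/2 = 593, and p = q + 246 = 839.
Check: 593 · 839 = 497527.

593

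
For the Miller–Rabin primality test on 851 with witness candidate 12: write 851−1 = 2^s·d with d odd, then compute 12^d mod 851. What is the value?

851 − 1 = 850 = 2^1 · 425, so d = 425.
12^1 ≡ 12 (mod 851)
12^2 ≡ 12^2 = 144 ≡ 144 (mod 851)
12^4 ≡ 144^2 = 20736 ≡ 312 (mod 851)
12^8 ≡ 312^2 = 97344 ≡ 330 (mod 851)
12^16 ≡ 330^2 = 108900 ≡ 823 (mod 851)
12^32 ≡ 823^2 = 677329 ≡ 784 (mod 851)
12^64 ≡ 784^2 = 614656 ≡ 234 (mod 851)
12^128 ≡ 234^2 = 54756 ≡ 292 (mod 851)
12^256 ≡ 292^2 = 85264 ≡ 164 (mod 851)
425 = 256 + 128 + 32 + 8 + 1 in binary powers of 2.
So 12^425 ≡ 164 · 292 · 784 · 330 · 12 ≡ 292 (mod 851).
Squaring chain: 292; never reaches −1, so base 12 is a Miller–Rabin witness that 851 is composite.

292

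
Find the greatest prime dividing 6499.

6499 = 67 · 97
97 is prime.
So 6499 = 67 · 97; the largest prime factor is 97.

97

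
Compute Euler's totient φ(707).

600

Factor: 707 = 7 · 101.
φ(707) = (7−1) · (101−1) = 6 · 100 = 600.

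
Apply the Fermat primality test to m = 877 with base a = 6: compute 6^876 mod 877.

1

6^1 ≡ 6 (mod 877)
6^2 ≡ 6^2 = 36 ≡ 36 (mod 877)
6^4 ≡ 36^2 = 1296 ≡ 419 (mod 877)
6^8 ≡ 419^2 = 175561 ≡ 161 (mod 877)
6^16 ≡ 161^2 = 25921 ≡ 488 (mod 877)
6^32 ≡ 488^2 = 238144 ≡ 477 (mod 877)
6^64 ≡ 477^2 = 227529 ≡ 386 (mod 877)
6^128 ≡ 386^2 = 148996 ≡ 783 (mod 877)
6^256 ≡ 783^2 = 613089 ≡ 66 (mod 877)
6^512 ≡ 66^2 = 4356 ≡ 848 (mod 877)
876 = 512 + 256 + 64 + 32 + 8 + 4 in binary powers of 2.
So 6^876 ≡ 848 · 66 · 386 · 477 · 161 · 419 ≡ 1 (mod 877).
Since the result is 1, base 6 gives no evidence that 877 is composite.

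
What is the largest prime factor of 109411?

109411 = 23 · 4757
4757 = 67 · 71
71 is prime.
So 109411 = 23 · 67 · 71; the largest prime factor is 71.

71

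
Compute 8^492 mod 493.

458

8^1 ≡ 8 (mod 493)
8^2 ≡ 8^2 = 64 ≡ 64 (mod 493)
8^4 ≡ 64^2 = 4096 ≡ 152 (mod 493)
8^8 ≡ 152^2 = 23104 ≡ 426 (mod 493)
8^16 ≡ 426^2 = 181476 ≡ 52 (mod 493)
8^32 ≡ 52^2 = 2704 ≡ 239 (mod 493)
8^64 ≡ 239^2 = 57121 ≡ 426 (mod 493)
8^128 ≡ 426^2 = 181476 ≡ 52 (mod 493)
8^256 ≡ 52^2 = 2704 ≡ 239 (mod 493)
492 = 256 + 128 + 64 + 32 + 8 + 4 in binary powers of 2.
So 8^492 ≡ 239 · 52 · 426 · 239 · 426 · 152 ≡ 458 (mod 493).
Since 458 ≠ 1, base 8 is a Fermat witness: 493 is composite.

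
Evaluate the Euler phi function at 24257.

23940

Factor: 24257 = 127 · 191.
φ(24257) = (127−1) · (191−1) = 126 · 190 = 23940.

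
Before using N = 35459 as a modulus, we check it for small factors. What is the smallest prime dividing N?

35459 is odd.
Digit sum 26, not divisible by 3.
Ends in 9: not divisible by 5.
7: 35459 = 7·5065 + 4
11: 35459 = 11·3223 + 6
13: 35459 = 13·2727 + 8
17: 35459 = 17·2085 + 14
19: 35459 = 19·1866 + 5
23: 35459 = 23·1541 + 16
29: 35459 = 29·1222 + 21
31: 35459 = 31·1143 + 26
37: 35459 = 37·958 + 13
41: 35459 = 41·864 + 35
43: 35459 = 43·824 + 27
47: 35459 = 47·754 + 21
53: 35459 = 53·669 + 2
59: 35459 = 59·601

59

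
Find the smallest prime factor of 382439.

382439 is odd.
Digit sum 29, not divisible by 3.
Ends in 9: not divisible by 5.
7: 382439 = 7·54634 + 1
11: 382439 = 11·34767 + 2
13: 382439 = 13·29418 + 5
17: 382439 = 17·22496 + 7
19: 382439 = 19·20128 + 7
23: 382439 = 23·16627 + 18
29: 382439 = 29·13187 + 16
31: 382439 = 31·12336 + 23
37: 382439 = 37·10336 + 7
41: 382439 = 41·9327 + 32
43: 382439 = 43·8893 + 40
47: 382439 = 47·8137

47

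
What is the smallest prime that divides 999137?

999137 is odd.
Digit sum 38, not divisible by 3.
Ends in 7: not divisible by 5.
7: 999137 = 7·142733 + 6
11: 999137 = 11·90830 + 7
13: 999137 = 13·76856 + 9
17: 999137 = 17·58772 + 13
19: 999137 = 19·52586 + 3
23: 999137 = 23·43440 + 17
29: 999137 = 29·34453

29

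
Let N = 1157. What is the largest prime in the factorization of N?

89

1157 = 13 · 89
89 is prime.
So 1157 = 13 · 89; the largest prime factor is 89.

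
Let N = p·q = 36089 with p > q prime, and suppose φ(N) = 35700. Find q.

φ(n) = (p−1)(q−1) = n − (p+q) + 1, so p + q = 36089 − 35700 + 1 = 390.
p and q are the roots of t² − 390t + 36089 = 0.
Discriminant: 390² − 4·36089 = 152100 − 144356 = 7744; √7744 = 88.
q = (390 − 88)/2 = 151, p = (390 + 88)/2 = 239.
Check: 151 · 239 = 36089.

151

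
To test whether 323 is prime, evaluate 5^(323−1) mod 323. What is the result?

5^1 ≡ 5 (mod 323)
5^2 ≡ 5^2 = 25 ≡ 25 (mod 323)
5^4 ≡ 25^2 = 625 ≡ 302 (mod 323)
5^8 ≡ 302^2 = 91204 ≡ 118 (mod 323)
5^16 ≡ 118^2 = 13924 ≡ 35 (mod 323)
5^32 ≡ 35^2 = 1225 ≡ 256 (mod 323)
5^64 ≡ 256^2 = 65536 ≡ 290 (mod 323)
5^128 ≡ 290^2 = 84100 ≡ 120 (mod 323)
5^256 ≡ 120^2 = 14400 ≡ 188 (mod 323)
322 = 256 + 64 + 2 in binary powers of 2.
So 5^322 ≡ 188 · 290 · 25 ≡ 263 (mod 323).
Since 263 ≠ 1, base 5 is a Fermat witness: 323 is composite.

263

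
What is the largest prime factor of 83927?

83927 = 23 · 3649
3649 = 41 · 89
89 is prime.
So 83927 = 23 · 41 · 89; the largest prime factor is 89.

89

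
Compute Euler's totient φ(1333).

1260

Factor: 1333 = 31 · 43.
φ(1333) = (31−1) · (43−1) = 30 · 42 = 1260.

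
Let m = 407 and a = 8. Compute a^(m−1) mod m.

8^1 ≡ 8 (mod 407)
8^2 ≡ 8^2 = 64 ≡ 64 (mod 407)
8^4 ≡ 64^2 = 4096 ≡ 26 (mod 407)
8^8 ≡ 26^2 = 676 ≡ 269 (mod 407)
8^16 ≡ 269^2 = 72361 ≡ 322 (mod 407)
8^32 ≡ 322^2 = 103684 ≡ 306 (mod 407)
8^64 ≡ 306^2 = 93636 ≡ 26 (mod 407)
8^128 ≡ 26^2 = 676 ≡ 269 (mod 407)
8^256 ≡ 269^2 = 72361 ≡ 322 (mod 407)
406 = 256 + 128 + 16 + 4 + 2 in binary powers of 2.
So 8^406 ≡ 322 · 269 · 322 · 26 · 64 ≡ 344 (mod 407).
Since 344 ≠ 1, base 8 is a Fermat witness: 407 is composite.

344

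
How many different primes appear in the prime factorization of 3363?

3363 = 3 · 1121
1121 = 19 · 59
3363 = 3 · 19 · 59, which has 3 distinct prime factors.

3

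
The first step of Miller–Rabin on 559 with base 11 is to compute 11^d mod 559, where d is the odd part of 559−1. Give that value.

434

559 − 1 = 558 = 2^1 · 279, so d = 279.
11^1 ≡ 11 (mod 559)
11^2 ≡ 11^2 = 121 ≡ 121 (mod 559)
11^4 ≡ 121^2 = 14641 ≡ 107 (mod 559)
11^8 ≡ 107^2 = 11449 ≡ 269 (mod 559)
11^16 ≡ 269^2 = 72361 ≡ 250 (mod 559)
11^32 ≡ 250^2 = 62500 ≡ 451 (mod 559)
11^64 ≡ 451^2 = 203401 ≡ 484 (mod 559)
11^128 ≡ 484^2 = 234256 ≡ 35 (mod 559)
11^256 ≡ 35^2 = 1225 ≡ 107 (mod 559)
279 = 256 + 16 + 4 + 2 + 1 in binary powers of 2.
So 11^279 ≡ 107 · 250 · 107 · 121 · 11 ≡ 434 (mod 559).
Squaring chain: 434; never reaches −1, so base 11 is a Miller–Rabin witness that 559 is composite.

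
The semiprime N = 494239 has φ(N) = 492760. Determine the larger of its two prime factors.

φ(n) = (p−1)(q−1) = n − (p+q) + 1, so p + q = 494239 − 492760 + 1 = 1480.
p and q are the roots of t² − 1480t + 494239 = 0.
Discriminant: 1480² − 4·494239 = 2190400 − 1976956 = 213444; √213444 = 462.
q = (1480 − 462)/2 = 509, p = (1480 + 462)/2 = 971.
Check: 509 · 971 = 494239.

971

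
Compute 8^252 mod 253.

141

8^1 ≡ 8 (mod 253)
8^2 ≡ 8^2 = 64 ≡ 64 (mod 253)
8^4 ≡ 64^2 = 4096 ≡ 48 (mod 253)
8^8 ≡ 48^2 = 2304 ≡ 27 (mod 253)
8^16 ≡ 27^2 = 729 ≡ 223 (mod 253)
8^32 ≡ 223^2 = 49729 ≡ 141 (mod 253)
8^64 ≡ 141^2 = 19881 ≡ 147 (mod 253)
8^128 ≡ 147^2 = 21609 ≡ 104 (mod 253)
252 = 128 + 64 + 32 + 16 + 8 + 4 in binary powers of 2.
So 8^252 ≡ 104 · 147 · 141 · 223 · 27 · 48 ≡ 141 (mod 253).
Since 141 ≠ 1, base 8 is a Fermat witness: 253 is composite.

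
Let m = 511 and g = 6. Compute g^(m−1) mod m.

155

6^1 ≡ 6 (mod 511)
6^2 ≡ 6^2 = 36 ≡ 36 (mod 511)
6^4 ≡ 36^2 = 1296 ≡ 274 (mod 511)
6^8 ≡ 274^2 = 75076 ≡ 470 (mod 511)
6^16 ≡ 470^2 = 220900 ≡ 148 (mod 511)
6^32 ≡ 148^2 = 21904 ≡ 442 (mod 511)
6^64 ≡ 442^2 = 195364 ≡ 162 (mod 511)
6^128 ≡ 162^2 = 26244 ≡ 183 (mod 511)
6^256 ≡ 183^2 = 33489 ≡ 274 (mod 511)
510 = 256 + 128 + 64 + 32 + 16 + 8 + 4 + 2 in binary powers of 2.
So 6^510 ≡ 274 · 183 · 162 · 442 · 148 · 470 · 274 · 36 ≡ 155 (mod 511).
Since 155 ≠ 1, base 6 is a Fermat witness: 511 is composite.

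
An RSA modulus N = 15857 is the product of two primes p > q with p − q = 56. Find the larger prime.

157

Since p = q + 56, we have 15857 = q(q + 56), so q² + 56q − 15857 = 0.
Discriminant: 56² + 4·15857 = 3136 + 63428 = 66564; √66564 = 258.
q = (−56 + 258)/2 = 101, and p = q + 56 = 157.
Check: 101 · 157 = 15857.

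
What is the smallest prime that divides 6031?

37

6031 is odd.
Digit sum 10, not divisible by 3.
Ends in 1: not divisible by 5.
7: 6031 = 7·861 + 4
11: 6031 = 11·548 + 3
13: 6031 = 13·463 + 12
17: 6031 = 17·354 + 13
19: 6031 = 19·317 + 8
23: 6031 = 23·262 + 5
29: 6031 = 29·207 + 28
31: 6031 = 31·194 + 17
37: 6031 = 37·163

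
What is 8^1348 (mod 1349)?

8^1 ≡ 8 (mod 1349)
8^2 ≡ 8^2 = 64 ≡ 64 (mod 1349)
8^4 ≡ 64^2 = 4096 ≡ 49 (mod 1349)
8^8 ≡ 49^2 = 2401 ≡ 1052 (mod 1349)
8^16 ≡ 1052^2 = 1106704 ≡ 524 (mod 1349)
8^32 ≡ 524^2 = 274576 ≡ 729 (mod 1349)
8^64 ≡ 729^2 = 531441 ≡ 1284 (mod 1349)
8^128 ≡ 1284^2 = 1648656 ≡ 178 (mod 1349)
8^256 ≡ 178^2 = 31684 ≡ 657 (mod 1349)
8^512 ≡ 657^2 = 431649 ≡ 1318 (mod 1349)
8^1024 ≡ 1318^2 = 1737124 ≡ 961 (mod 1349)
1348 = 1024 + 256 + 64 + 4 in binary powers of 2.
So 8^1348 ≡ 961 · 657 · 1284 · 49 ≡ 1018 (mod 1349).
Since 1018 ≠ 1, base 8 is a Fermat witness: 1349 is composite.

1018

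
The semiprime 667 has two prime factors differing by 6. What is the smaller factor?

23

Since p = q + 6, we have 667 = q(q + 6), so q² + 6q − 667 = 0.
Discriminant: 6² + 4·667 = 36 + 2668 = 2704; √2704 = 52.
q = (−6 + 52)/2 = 23, and p = q + 6 = 29.
Check: 23 · 29 = 667.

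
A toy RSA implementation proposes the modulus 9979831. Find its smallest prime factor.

9979831 is odd.
Digit sum 46, not divisible by 3.
Ends in 1: not divisible by 5.
7: 9979831 = 7·1425690 + 1
11: 9979831 = 11·907257 + 4
13: 9979831 = 13·767679 + 4
17: 9979831 = 17·587048 + 15
19: 9979831 = 19·525254 + 5
23: 9979831 = 23·433905 + 16
29: 9979831 = 29·344132 + 3
31: 9979831 = 31·321930 + 1
37: 9979831 = 37·269725 + 6
41: 9979831 = 41·243410 + 21
43: 9979831 = 43·232089 + 4
47: 9979831 = 47·212336 + 39
53: 9979831 = 53·188298 + 37
59: 9979831 = 59·169149 + 40
61: 9979831 = 61·163603 + 48
67: 9979831 = 67·148952 + 47
71: 9979831 = 71·140561

71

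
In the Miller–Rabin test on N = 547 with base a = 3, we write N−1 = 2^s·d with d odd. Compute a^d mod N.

546

547 − 1 = 546 = 2^1 · 273, so d = 273.
3^1 ≡ 3 (mod 547)
3^2 ≡ 3^2 = 9 ≡ 9 (mod 547)
3^4 ≡ 9^2 = 81 ≡ 81 (mod 547)
3^8 ≡ 81^2 = 6561 ≡ 544 (mod 547)
3^16 ≡ 544^2 = 295936 ≡ 9 (mod 547)
3^32 ≡ 9^2 = 81 ≡ 81 (mod 547)
3^64 ≡ 81^2 = 6561 ≡ 544 (mod 547)
3^128 ≡ 544^2 = 295936 ≡ 9 (mod 547)
3^256 ≡ 9^2 = 81 ≡ 81 (mod 547)
273 = 256 + 16 + 1 in binary powers of 2.
So 3^273 ≡ 81 · 9 · 3 ≡ 546 (mod 547).
Since 3^d ≡ 546 (mod 547), base 3 does not prove 547 composite.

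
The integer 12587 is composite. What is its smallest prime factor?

41

12587 is odd.
Digit sum 23, not divisible by 3.
Ends in 7: not divisible by 5.
7: 12587 = 7·1798 + 1
11: 12587 = 11·1144 + 3
13: 12587 = 13·968 + 3
17: 12587 = 17·740 + 7
19: 12587 = 19·662 + 9
23: 12587 = 23·547 + 6
29: 12587 = 29·434 + 1
31: 12587 = 31·406 + 1
37: 12587 = 37·340 + 7
41: 12587 = 41·307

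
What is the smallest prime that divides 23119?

61

23119 is odd.
Digit sum 16, not divisible by 3.
Ends in 9: not divisible by 5.
7: 23119 = 7·3302 + 5
11: 23119 = 11·2101 + 8
13: 23119 = 13·1778 + 5
17: 23119 = 17·1359 + 16
19: 23119 = 19·1216 + 15
23: 23119 = 23·1005 + 4
29: 23119 = 29·797 + 6
31: 23119 = 31·745 + 24
37: 23119 = 37·624 + 31
41: 23119 = 41·563 + 36
43: 23119 = 43·537 + 28
47: 23119 = 47·491 + 42
53: 23119 = 53·436 + 11
59: 23119 = 59·391 + 50
61: 23119 = 61·379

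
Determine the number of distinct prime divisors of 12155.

4

12155 = 5 · 2431
2431 = 11 · 221
221 = 13 · 17
12155 = 5 · 11 · 13 · 17, which has 4 distinct prime factors.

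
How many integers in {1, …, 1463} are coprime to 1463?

Factor: 1463 = 7 · 11 · 19.
φ(1463) = (7−1) · (11−1) · (19−1) = 6 · 10 · 18 = 1080.

1080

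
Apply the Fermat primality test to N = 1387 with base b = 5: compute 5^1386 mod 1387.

1122

5^1 ≡ 5 (mod 1387)
5^2 ≡ 5^2 = 25 ≡ 25 (mod 1387)
5^4 ≡ 25^2 = 625 ≡ 625 (mod 1387)
5^8 ≡ 625^2 = 390625 ≡ 878 (mod 1387)
5^16 ≡ 878^2 = 770884 ≡ 1099 (mod 1387)
5^32 ≡ 1099^2 = 1207801 ≡ 1111 (mod 1387)
5^64 ≡ 1111^2 = 1234321 ≡ 1278 (mod 1387)
5^128 ≡ 1278^2 = 1633284 ≡ 785 (mod 1387)
5^256 ≡ 785^2 = 616225 ≡ 397 (mod 1387)
5^512 ≡ 397^2 = 157609 ≡ 878 (mod 1387)
5^1024 ≡ 878^2 = 770884 ≡ 1099 (mod 1387)
1386 = 1024 + 256 + 64 + 32 + 8 + 2 in binary powers of 2.
So 5^1386 ≡ 1099 · 397 · 1278 · 1111 · 878 · 25 ≡ 1122 (mod 1387).
Since 1122 ≠ 1, base 5 is a Fermat witness: 1387 is composite.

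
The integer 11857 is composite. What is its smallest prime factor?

11857 is odd.
Digit sum 22, not divisible by 3.
Ends in 7: not divisible by 5.
7: 11857 = 7·1693 + 6
11: 11857 = 11·1077 + 10
13: 11857 = 13·912 + 1
17: 11857 = 17·697 + 8
19: 11857 = 19·624 + 1
23: 11857 = 23·515 + 12
29: 11857 = 29·408 + 25
31: 11857 = 31·382 + 15
37: 11857 = 37·320 + 17
41: 11857 = 41·289 + 8
43: 11857 = 43·275 + 32
47: 11857 = 47·252 + 13
53: 11857 = 53·223 + 38
59: 11857 = 59·200 + 57
61: 11857 = 61·194 + 23
67: 11857 = 67·176 + 65
71: 11857 = 71·167

71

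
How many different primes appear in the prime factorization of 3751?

2

3751 = 11^2 · 31
3751 = 11^2 · 31, which has 2 distinct prime factors.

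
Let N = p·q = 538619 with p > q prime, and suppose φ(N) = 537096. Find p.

967

φ(n) = (p−1)(q−1) = n − (p+q) + 1, so p + q = 538619 − 537096 + 1 = 1524.
p and q are the roots of t² − 1524t + 538619 = 0.
Discriminant: 1524² − 4·538619 = 2322576 − 2154476 = 168100; √168100 = 410.
q = (1524 − 410)/2 = 557, p = (1524 + 410)/2 = 967.
Check: 557 · 967 = 538619.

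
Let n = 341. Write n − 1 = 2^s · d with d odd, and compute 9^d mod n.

67

341 − 1 = 340 = 2^2 · 85, so d = 85.
9^1 ≡ 9 (mod 341)
9^2 ≡ 9^2 = 81 ≡ 81 (mod 341)
9^4 ≡ 81^2 = 6561 ≡ 82 (mod 341)
9^8 ≡ 82^2 = 6724 ≡ 245 (mod 341)
9^16 ≡ 245^2 = 60025 ≡ 9 (mod 341)
9^32 ≡ 9^2 = 81 ≡ 81 (mod 341)
9^64 ≡ 81^2 = 6561 ≡ 82 (mod 341)
85 = 64 + 16 + 4 + 1 in binary powers of 2.
So 9^85 ≡ 82 · 9 · 82 · 9 ≡ 67 (mod 341).
Squaring chain: 67 → 56; never reaches −1, so base 9 is a Miller–Rabin witness that 341 is composite.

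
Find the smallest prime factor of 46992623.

89

46992623 is odd.
Digit sum 41, not divisible by 3.
Ends in 3: not divisible by 5.
7: 46992623 = 7·6713231 + 6
11: 46992623 = 11·4272056 + 7
13: 46992623 = 13·3614817 + 2
17: 46992623 = 17·2764271 + 16
19: 46992623 = 19·2473295 + 18
23: 46992623 = 23·2043157 + 12
29: 46992623 = 29·1620435 + 8
31: 46992623 = 31·1515891 + 2
37: 46992623 = 37·1270070 + 33
41: 46992623 = 41·1146161 + 22
43: 46992623 = 43·1092851 + 30
47: 46992623 = 47·999843 + 2
53: 46992623 = 53·886653 + 14
59: 46992623 = 59·796485 + 8
61: 46992623 = 61·770370 + 53
67: 46992623 = 67·701382 + 29
71: 46992623 = 71·661867 + 66
73: 46992623 = 73·643734 + 41
79: 46992623 = 79·594843 + 26
83: 46992623 = 83·566176 + 15
89: 46992623 = 89·528007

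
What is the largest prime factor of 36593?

43

36593 = 23 · 1591
1591 = 37 · 43
43 is prime.
So 36593 = 23 · 37 · 43; the largest prime factor is 43.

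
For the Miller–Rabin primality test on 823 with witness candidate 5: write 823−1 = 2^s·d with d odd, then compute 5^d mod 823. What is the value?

822

823 − 1 = 822 = 2^1 · 411, so d = 411.
5^1 ≡ 5 (mod 823)
5^2 ≡ 5^2 = 25 ≡ 25 (mod 823)
5^4 ≡ 25^2 = 625 ≡ 625 (mod 823)
5^8 ≡ 625^2 = 390625 ≡ 523 (mod 823)
5^16 ≡ 523^2 = 273529 ≡ 293 (mod 823)
5^32 ≡ 293^2 = 85849 ≡ 257 (mod 823)
5^64 ≡ 257^2 = 66049 ≡ 209 (mod 823)
5^128 ≡ 209^2 = 43681 ≡ 62 (mod 823)
5^256 ≡ 62^2 = 3844 ≡ 552 (mod 823)
411 = 256 + 128 + 16 + 8 + 2 + 1 in binary powers of 2.
So 5^411 ≡ 552 · 62 · 293 · 523 · 25 · 5 ≡ 822 (mod 823).
Since 5^d ≡ 822 (mod 823), base 5 does not prove 823 composite.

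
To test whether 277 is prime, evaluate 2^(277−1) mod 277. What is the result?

2^1 ≡ 2 (mod 277)
2^2 ≡ 2^2 = 4 ≡ 4 (mod 277)
2^4 ≡ 4^2 = 16 ≡ 16 (mod 277)
2^8 ≡ 16^2 = 256 ≡ 256 (mod 277)
2^16 ≡ 256^2 = 65536 ≡ 164 (mod 277)
2^32 ≡ 164^2 = 26896 ≡ 27 (mod 277)
2^64 ≡ 27^2 = 729 ≡ 175 (mod 277)
2^128 ≡ 175^2 = 30625 ≡ 155 (mod 277)
2^256 ≡ 155^2 = 24025 ≡ 203 (mod 277)
276 = 256 + 16 + 4 in binary powers of 2.
So 2^276 ≡ 203 · 164 · 16 ≡ 1 (mod 277).
Since the result is 1, base 2 gives no evidence that 277 is composite.

1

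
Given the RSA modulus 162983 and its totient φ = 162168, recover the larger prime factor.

467

φ(n) = (p−1)(q−1) = n − (p+q) + 1, so p + q = 162983 − 162168 + 1 = 816.
p and q are the roots of t² − 816t + 162983 = 0.
Discriminant: 816² − 4·162983 = 665856 − 651932 = 13924; √13924 = 118.
q = (816 − 118)/2 = 349, p = (816 + 118)/2 = 467.
Check: 349 · 467 = 162983.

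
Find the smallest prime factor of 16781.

97

16781 is odd.
Digit sum 23, not divisible by 3.
Ends in 1: not divisible by 5.
7: 16781 = 7·2397 + 2
11: 16781 = 11·1525 + 6
13: 16781 = 13·1290 + 11
17: 16781 = 17·987 + 2
19: 16781 = 19·883 + 4
23: 16781 = 23·729 + 14
29: 16781 = 29·578 + 19
31: 16781 = 31·541 + 10
37: 16781 = 37·453 + 20
41: 16781 = 41·409 + 12
43: 16781 = 43·390 + 11
47: 16781 = 47·357 + 2
53: 16781 = 53·316 + 33
59: 16781 = 59·284 + 25
61: 16781 = 61·275 + 6
67: 16781 = 67·250 + 31
71: 16781 = 71·236 + 25
73: 16781 = 73·229 + 64
79: 16781 = 79·212 + 33
83: 16781 = 83·202 + 15
89: 16781 = 89·188 + 49
97: 16781 = 97·173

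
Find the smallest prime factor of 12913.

37

12913 is odd.
Digit sum 16, not divisible by 3.
Ends in 3: not divisible by 5.
7: 12913 = 7·1844 + 5
11: 12913 = 11·1173 + 10
13: 12913 = 13·993 + 4
17: 12913 = 17·759 + 10
19: 12913 = 19·679 + 12
23: 12913 = 23·561 + 10
29: 12913 = 29·445 + 8
31: 12913 = 31·416 + 17
37: 12913 = 37·349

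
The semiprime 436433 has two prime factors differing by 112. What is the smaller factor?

Since p = q + 112, we have 436433 = q(q + 112), so q² + 112q − 436433 = 0.
Discriminant: 112² + 4·436433 = 12544 + 1745732 = 1758276; √1758276 = 1326.
q = (−112 + 1326)/2 = 607, and p = q + 112 = 719.
Check: 607 · 719 = 436433.

607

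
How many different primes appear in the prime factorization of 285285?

6

285285 = 3 · 95095
95095 = 5 · 19019
19019 = 7 · 2717
2717 = 11 · 247
247 = 13 · 19
285285 = 3 · 5 · 7 · 11 · 13 · 19, which has 6 distinct prime factors.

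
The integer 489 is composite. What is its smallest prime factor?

3

489 is odd.
Digit sum 21, divisible by 3.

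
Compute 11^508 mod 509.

1

11^1 ≡ 11 (mod 509)
11^2 ≡ 11^2 = 121 ≡ 121 (mod 509)
11^4 ≡ 121^2 = 14641 ≡ 389 (mod 509)
11^8 ≡ 389^2 = 151321 ≡ 148 (mod 509)
11^16 ≡ 148^2 = 21904 ≡ 17 (mod 509)
11^32 ≡ 17^2 = 289 ≡ 289 (mod 509)
11^64 ≡ 289^2 = 83521 ≡ 45 (mod 509)
11^128 ≡ 45^2 = 2025 ≡ 498 (mod 509)
11^256 ≡ 498^2 = 248004 ≡ 121 (mod 509)
508 = 256 + 128 + 64 + 32 + 16 + 8 + 4 in binary powers of 2.
So 11^508 ≡ 121 · 498 · 45 · 289 · 17 · 148 · 389 ≡ 1 (mod 509).
Since the result is 1, base 11 gives no evidence that 509 is composite.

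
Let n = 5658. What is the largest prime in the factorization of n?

41

5658 = 2 · 2829
2829 = 3 · 943
943 = 23 · 41
41 is prime.
So 5658 = 2 · 3 · 23 · 41; the largest prime factor is 41.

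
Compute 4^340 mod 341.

4^1 ≡ 4 (mod 341)
4^2 ≡ 4^2 = 16 ≡ 16 (mod 341)
4^4 ≡ 16^2 = 256 ≡ 256 (mod 341)
4^8 ≡ 256^2 = 65536 ≡ 64 (mod 341)
4^16 ≡ 64^2 = 4096 ≡ 4 (mod 341)
4^32 ≡ 4^2 = 16 ≡ 16 (mod 341)
4^64 ≡ 16^2 = 256 ≡ 256 (mod 341)
4^128 ≡ 256^2 = 65536 ≡ 64 (mod 341)
4^256 ≡ 64^2 = 4096 ≡ 4 (mod 341)
340 = 256 + 64 + 16 + 4 in binary powers of 2.
So 4^340 ≡ 4 · 256 · 4 · 256 ≡ 1 (mod 341).
Since the result is 1, base 4 gives no evidence that 341 is composite.

1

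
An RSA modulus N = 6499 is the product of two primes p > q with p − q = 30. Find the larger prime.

Since p = q + 30, we have 6499 = q(q + 30), so q² + 30q − 6499 = 0.
Discriminant: 30² + 4·6499 = 900 + 25996 = 26896; √26896 = 164.
q = (−30 + 164)/2 = 67, and p = q + 30 = 97.
Check: 67 · 97 = 6499.

97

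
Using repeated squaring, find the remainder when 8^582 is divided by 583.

196

8^1 ≡ 8 (mod 583)
8^2 ≡ 8^2 = 64 ≡ 64 (mod 583)
8^4 ≡ 64^2 = 4096 ≡ 15 (mod 583)
8^8 ≡ 15^2 = 225 ≡ 225 (mod 583)
8^16 ≡ 225^2 = 50625 ≡ 487 (mod 583)
8^32 ≡ 487^2 = 237169 ≡ 471 (mod 583)
8^64 ≡ 471^2 = 221841 ≡ 301 (mod 583)
8^128 ≡ 301^2 = 90601 ≡ 236 (mod 583)
8^256 ≡ 236^2 = 55696 ≡ 311 (mod 583)
8^512 ≡ 311^2 = 96721 ≡ 526 (mod 583)
582 = 512 + 64 + 4 + 2 in binary powers of 2.
So 8^582 ≡ 526 · 301 · 15 · 64 ≡ 196 (mod 583).
Since 196 ≠ 1, base 8 is a Fermat witness: 583 is composite.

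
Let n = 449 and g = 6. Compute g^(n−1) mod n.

6^1 ≡ 6 (mod 449)
6^2 ≡ 6^2 = 36 ≡ 36 (mod 449)
6^4 ≡ 36^2 = 1296 ≡ 398 (mod 449)
6^8 ≡ 398^2 = 158404 ≡ 356 (mod 449)
6^16 ≡ 356^2 = 126736 ≡ 118 (mod 449)
6^32 ≡ 118^2 = 13924 ≡ 5 (mod 449)
6^64 ≡ 5^2 = 25 ≡ 25 (mod 449)
6^128 ≡ 25^2 = 625 ≡ 176 (mod 449)
6^256 ≡ 176^2 = 30976 ≡ 444 (mod 449)
448 = 256 + 128 + 64 in binary powers of 2.
So 6^448 ≡ 444 · 176 · 25 ≡ 1 (mod 449).
Since the result is 1, base 6 gives no evidence that 449 is composite.

1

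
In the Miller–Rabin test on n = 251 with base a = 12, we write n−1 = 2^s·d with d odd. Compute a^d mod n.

251 − 1 = 250 = 2^1 · 125, so d = 125.
12^1 ≡ 12 (mod 251)
12^2 ≡ 12^2 = 144 ≡ 144 (mod 251)
12^4 ≡ 144^2 = 20736 ≡ 154 (mod 251)
12^8 ≡ 154^2 = 23716 ≡ 122 (mod 251)
12^16 ≡ 122^2 = 14884 ≡ 75 (mod 251)
12^32 ≡ 75^2 = 5625 ≡ 103 (mod 251)
12^64 ≡ 103^2 = 10609 ≡ 67 (mod 251)
125 = 64 + 32 + 16 + 8 + 4 + 1 in binary powers of 2.
So 12^125 ≡ 67 · 103 · 75 · 122 · 154 · 12 ≡ 1 (mod 251).
Since 12^d ≡ 1 (mod 251), base 12 does not prove 251 composite.

1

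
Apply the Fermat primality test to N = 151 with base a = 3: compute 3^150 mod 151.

3^1 ≡ 3 (mod 151)
3^2 ≡ 3^2 = 9 ≡ 9 (mod 151)
3^4 ≡ 9^2 = 81 ≡ 81 (mod 151)
3^8 ≡ 81^2 = 6561 ≡ 68 (mod 151)
3^16 ≡ 68^2 = 4624 ≡ 94 (mod 151)
3^32 ≡ 94^2 = 8836 ≡ 78 (mod 151)
3^64 ≡ 78^2 = 6084 ≡ 44 (mod 151)
3^128 ≡ 44^2 = 1936 ≡ 124 (mod 151)
150 = 128 + 16 + 4 + 2 in binary powers of 2.
So 3^150 ≡ 124 · 94 · 81 · 9 ≡ 1 (mod 151).
Since the result is 1, base 3 gives no evidence that 151 is composite.

1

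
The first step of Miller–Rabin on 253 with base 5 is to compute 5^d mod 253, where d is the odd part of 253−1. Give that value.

253 − 1 = 252 = 2^2 · 63, so d = 63.
5^1 ≡ 5 (mod 253)
5^2 ≡ 5^2 = 25 ≡ 25 (mod 253)
5^4 ≡ 25^2 = 625 ≡ 119 (mod 253)
5^8 ≡ 119^2 = 14161 ≡ 246 (mod 253)
5^16 ≡ 246^2 = 60516 ≡ 49 (mod 253)
5^32 ≡ 49^2 = 2401 ≡ 124 (mod 253)
63 = 32 + 16 + 8 + 4 + 2 + 1 in binary powers of 2.
So 5^63 ≡ 124 · 49 · 246 · 119 · 25 · 5 ≡ 191 (mod 253).
Squaring chain: 191 → 49; never reaches −1, so base 5 is a Miller–Rabin witness that 253 is composite.

191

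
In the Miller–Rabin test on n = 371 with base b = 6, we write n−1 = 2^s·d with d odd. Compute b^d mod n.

371 − 1 = 370 = 2^1 · 185, so d = 185.
6^1 ≡ 6 (mod 371)
6^2 ≡ 6^2 = 36 ≡ 36 (mod 371)
6^4 ≡ 36^2 = 1296 ≡ 183 (mod 371)
6^8 ≡ 183^2 = 33489 ≡ 99 (mod 371)
6^16 ≡ 99^2 = 9801 ≡ 155 (mod 371)
6^32 ≡ 155^2 = 24025 ≡ 281 (mod 371)
6^64 ≡ 281^2 = 78961 ≡ 309 (mod 371)
6^128 ≡ 309^2 = 95481 ≡ 134 (mod 371)
185 = 128 + 32 + 16 + 8 + 1 in binary powers of 2.
So 6^185 ≡ 134 · 281 · 155 · 99 · 6 ≡ 216 (mod 371).
Squaring chain: 216; never reaches −1, so base 6 is a Miller–Rabin witness that 371 is composite.

216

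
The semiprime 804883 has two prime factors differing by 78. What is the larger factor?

937

Since p = q + 78, we have 804883 = q(q + 78), so q² + 78q − 804883 = 0.
Discriminant: 78² + 4·804883 = 6084 + 3219532 = 3225616; √3225616 = 1796.
q = (−78 + 1796)/2 = 859, and p = q + 78 = 937.
Check: 859 · 937 = 804883.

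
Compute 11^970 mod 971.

1

11^1 ≡ 11 (mod 971)
11^2 ≡ 11^2 = 121 ≡ 121 (mod 971)
11^4 ≡ 121^2 = 14641 ≡ 76 (mod 971)
11^8 ≡ 76^2 = 5776 ≡ 921 (mod 971)
11^16 ≡ 921^2 = 848241 ≡ 558 (mod 971)
11^32 ≡ 558^2 = 311364 ≡ 644 (mod 971)
11^64 ≡ 644^2 = 414736 ≡ 119 (mod 971)
11^128 ≡ 119^2 = 14161 ≡ 567 (mod 971)
11^256 ≡ 567^2 = 321489 ≡ 88 (mod 971)
11^512 ≡ 88^2 = 7744 ≡ 947 (mod 971)
970 = 512 + 256 + 128 + 64 + 8 + 2 in binary powers of 2.
So 11^970 ≡ 947 · 88 · 567 · 119 · 921 · 121 ≡ 1 (mod 971).
Since the result is 1, base 11 gives no evidence that 971 is composite.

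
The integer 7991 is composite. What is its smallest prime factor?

7991 is odd.
Digit sum 26, not divisible by 3.
Ends in 1: not divisible by 5.
7: 7991 = 7·1141 + 4
11: 7991 = 11·726 + 5
13: 7991 = 13·614 + 9
17: 7991 = 17·470 + 1
19: 7991 = 19·420 + 11
23: 7991 = 23·347 + 10
29: 7991 = 29·275 + 16
31: 7991 = 31·257 + 24
37: 7991 = 37·215 + 36
41: 7991 = 41·194 + 37
43: 7991 = 43·185 + 36
47: 7991 = 47·170 + 1
53: 7991 = 53·150 + 41
59: 7991 = 59·135 + 26
61: 7991 = 61·131

61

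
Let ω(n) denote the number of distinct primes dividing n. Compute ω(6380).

6380 = 2^2 · 1595
1595 = 5 · 319
319 = 11 · 29
6380 = 2^2 · 5 · 11 · 29, which has 4 distinct prime factors.

4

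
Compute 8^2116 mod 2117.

81

8^1 ≡ 8 (mod 2117)
8^2 ≡ 8^2 = 64 ≡ 64 (mod 2117)
8^4 ≡ 64^2 = 4096 ≡ 1979 (mod 2117)
8^8 ≡ 1979^2 = 3916441 ≡ 2108 (mod 2117)
8^16 ≡ 2108^2 = 4443664 ≡ 81 (mod 2117)
8^32 ≡ 81^2 = 6561 ≡ 210 (mod 2117)
8^64 ≡ 210^2 = 44100 ≡ 1760 (mod 2117)
8^128 ≡ 1760^2 = 3097600 ≡ 429 (mod 2117)
8^256 ≡ 429^2 = 184041 ≡ 1979 (mod 2117)
8^512 ≡ 1979^2 = 3916441 ≡ 2108 (mod 2117)
8^1024 ≡ 2108^2 = 4443664 ≡ 81 (mod 2117)
8^2048 ≡ 81^2 = 6561 ≡ 210 (mod 2117)
2116 = 2048 + 64 + 4 in binary powers of 2.
So 8^2116 ≡ 210 · 1760 · 1979 ≡ 81 (mod 2117).
Since 81 ≠ 1, base 8 is a Fermat witness: 2117 is composite.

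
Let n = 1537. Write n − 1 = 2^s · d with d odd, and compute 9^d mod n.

729

1537 − 1 = 1536 = 2^9 · 3, so d = 3.
9^1 ≡ 9 (mod 1537)
9^2 ≡ 9^2 = 81 ≡ 81 (mod 1537)
3 = 2 + 1 in binary powers of 2.
So 9^3 ≡ 81 · 9 ≡ 729 (mod 1537).
Squaring chain: 729 → 1176 → 1213 → 460 → 1031 → 894 → 1533 → 16 → 256; never reaches −1, so base 9 is a Miller–Rabin witness that 1537 is composite.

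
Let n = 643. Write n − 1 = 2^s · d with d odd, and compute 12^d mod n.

642

643 − 1 = 642 = 2^1 · 321, so d = 321.
12^1 ≡ 12 (mod 643)
12^2 ≡ 12^2 = 144 ≡ 144 (mod 643)
12^4 ≡ 144^2 = 20736 ≡ 160 (mod 643)
12^8 ≡ 160^2 = 25600 ≡ 523 (mod 643)
12^16 ≡ 523^2 = 273529 ≡ 254 (mod 643)
12^32 ≡ 254^2 = 64516 ≡ 216 (mod 643)
12^64 ≡ 216^2 = 46656 ≡ 360 (mod 643)
12^128 ≡ 360^2 = 129600 ≡ 357 (mod 643)
12^256 ≡ 357^2 = 127449 ≡ 135 (mod 643)
321 = 256 + 64 + 1 in binary powers of 2.
So 12^321 ≡ 135 · 360 · 12 ≡ 642 (mod 643).
Since 12^d ≡ 642 (mod 643), base 12 does not prove 643 composite.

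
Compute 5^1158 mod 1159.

729

5^1 ≡ 5 (mod 1159)
5^2 ≡ 5^2 = 25 ≡ 25 (mod 1159)
5^4 ≡ 25^2 = 625 ≡ 625 (mod 1159)
5^8 ≡ 625^2 = 390625 ≡ 42 (mod 1159)
5^16 ≡ 42^2 = 1764 ≡ 605 (mod 1159)
5^32 ≡ 605^2 = 366025 ≡ 940 (mod 1159)
5^64 ≡ 940^2 = 883600 ≡ 442 (mod 1159)
5^128 ≡ 442^2 = 195364 ≡ 652 (mod 1159)
5^256 ≡ 652^2 = 425104 ≡ 910 (mod 1159)
5^512 ≡ 910^2 = 828100 ≡ 574 (mod 1159)
5^1024 ≡ 574^2 = 329476 ≡ 320 (mod 1159)
1158 = 1024 + 128 + 4 + 2 in binary powers of 2.
So 5^1158 ≡ 320 · 652 · 625 · 25 ≡ 729 (mod 1159).
Since 729 ≠ 1, base 5 is a Fermat witness: 1159 is composite.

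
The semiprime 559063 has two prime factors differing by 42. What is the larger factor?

769

Since p = q + 42, we have 559063 = q(q + 42), so q² + 42q − 559063 = 0.
Discriminant: 42² + 4·559063 = 1764 + 2236252 = 2238016; √2238016 = 1496.
q = (−42 + 1496)/2 = 727, and p = q + 42 = 769.
Check: 727 · 769 = 559063.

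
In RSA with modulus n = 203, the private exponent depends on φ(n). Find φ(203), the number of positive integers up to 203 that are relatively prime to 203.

168

Factor: 203 = 7 · 29.
φ(203) = (7−1) · (29−1) = 6 · 28 = 168.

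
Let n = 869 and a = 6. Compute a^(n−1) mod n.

840

6^1 ≡ 6 (mod 869)
6^2 ≡ 6^2 = 36 ≡ 36 (mod 869)
6^4 ≡ 36^2 = 1296 ≡ 427 (mod 869)
6^8 ≡ 427^2 = 182329 ≡ 708 (mod 869)
6^16 ≡ 708^2 = 501264 ≡ 720 (mod 869)
6^32 ≡ 720^2 = 518400 ≡ 476 (mod 869)
6^64 ≡ 476^2 = 226576 ≡ 636 (mod 869)
6^128 ≡ 636^2 = 404496 ≡ 411 (mod 869)
6^256 ≡ 411^2 = 168921 ≡ 335 (mod 869)
6^512 ≡ 335^2 = 112225 ≡ 124 (mod 869)
868 = 512 + 256 + 64 + 32 + 4 in binary powers of 2.
So 6^868 ≡ 124 · 335 · 636 · 476 · 427 ≡ 840 (mod 869).
Since 840 ≠ 1, base 6 is a Fermat witness: 869 is composite.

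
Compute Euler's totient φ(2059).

1960

Factor: 2059 = 29 · 71.
φ(2059) = (29−1) · (71−1) = 28 · 70 = 1960.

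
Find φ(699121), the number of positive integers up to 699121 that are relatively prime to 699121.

673920

Factor: 699121 = 61 · 73 · 157.
φ(699121) = (61−1) · (73−1) · (157−1) = 60 · 72 · 156 = 673920.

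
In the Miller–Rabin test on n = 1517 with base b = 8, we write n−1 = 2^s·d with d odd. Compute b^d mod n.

1102

1517 − 1 = 1516 = 2^2 · 379, so d = 379.
8^1 ≡ 8 (mod 1517)
8^2 ≡ 8^2 = 64 ≡ 64 (mod 1517)
8^4 ≡ 64^2 = 4096 ≡ 1062 (mod 1517)
8^8 ≡ 1062^2 = 1127844 ≡ 713 (mod 1517)
8^16 ≡ 713^2 = 508369 ≡ 174 (mod 1517)
8^32 ≡ 174^2 = 30276 ≡ 1453 (mod 1517)
8^64 ≡ 1453^2 = 2111209 ≡ 1062 (mod 1517)
8^128 ≡ 1062^2 = 1127844 ≡ 713 (mod 1517)
8^256 ≡ 713^2 = 508369 ≡ 174 (mod 1517)
379 = 256 + 64 + 32 + 16 + 8 + 2 + 1 in binary powers of 2.
So 8^379 ≡ 174 · 1062 · 1453 · 174 · 713 · 64 · 8 ≡ 1102 (mod 1517).
Squaring chain: 1102 → 804; never reaches −1, so base 8 is a Miller–Rabin witness that 1517 is composite.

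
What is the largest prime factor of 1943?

67

1943 = 29 · 67
67 is prime.
So 1943 = 29 · 67; the largest prime factor is 67.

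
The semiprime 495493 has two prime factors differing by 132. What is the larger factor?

773

Since p = q + 132, we have 495493 = q(q + 132), so q² + 132q − 495493 = 0.
Discriminant: 132² + 4·495493 = 17424 + 1981972 = 1999396; √1999396 = 1414.
q = (−132 + 1414)/2 = 641, and p = q + 132 = 773.
Check: 641 · 773 = 495493.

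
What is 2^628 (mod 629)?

305

2^1 ≡ 2 (mod 629)
2^2 ≡ 2^2 = 4 ≡ 4 (mod 629)
2^4 ≡ 4^2 = 16 ≡ 16 (mod 629)
2^8 ≡ 16^2 = 256 ≡ 256 (mod 629)
2^16 ≡ 256^2 = 65536 ≡ 120 (mod 629)
2^32 ≡ 120^2 = 14400 ≡ 562 (mod 629)
2^64 ≡ 562^2 = 315844 ≡ 86 (mod 629)
2^128 ≡ 86^2 = 7396 ≡ 477 (mod 629)
2^256 ≡ 477^2 = 227529 ≡ 460 (mod 629)
2^512 ≡ 460^2 = 211600 ≡ 256 (mod 629)
628 = 512 + 64 + 32 + 16 + 4 in binary powers of 2.
So 2^628 ≡ 256 · 86 · 562 · 120 · 16 ≡ 305 (mod 629).
Since 305 ≠ 1, base 2 is a Fermat witness: 629 is composite.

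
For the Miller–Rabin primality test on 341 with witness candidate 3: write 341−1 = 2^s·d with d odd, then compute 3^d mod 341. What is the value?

254

341 − 1 = 340 = 2^2 · 85, so d = 85.
3^1 ≡ 3 (mod 341)
3^2 ≡ 3^2 = 9 ≡ 9 (mod 341)
3^4 ≡ 9^2 = 81 ≡ 81 (mod 341)
3^8 ≡ 81^2 = 6561 ≡ 82 (mod 341)
3^16 ≡ 82^2 = 6724 ≡ 245 (mod 341)
3^32 ≡ 245^2 = 60025 ≡ 9 (mod 341)
3^64 ≡ 9^2 = 81 ≡ 81 (mod 341)
85 = 64 + 16 + 4 + 1 in binary powers of 2.
So 3^85 ≡ 81 · 245 · 81 · 3 ≡ 254 (mod 341).
Squaring chain: 254 → 67; never reaches −1, so base 3 is a Miller–Rabin witness that 341 is composite.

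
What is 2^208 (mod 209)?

36

2^1 ≡ 2 (mod 209)
2^2 ≡ 2^2 = 4 ≡ 4 (mod 209)
2^4 ≡ 4^2 = 16 ≡ 16 (mod 209)
2^8 ≡ 16^2 = 256 ≡ 47 (mod 209)
2^16 ≡ 47^2 = 2209 ≡ 119 (mod 209)
2^32 ≡ 119^2 = 14161 ≡ 158 (mod 209)
2^64 ≡ 158^2 = 24964 ≡ 93 (mod 209)
2^128 ≡ 93^2 = 8649 ≡ 80 (mod 209)
208 = 128 + 64 + 16 in binary powers of 2.
So 2^208 ≡ 80 · 93 · 119 ≡ 36 (mod 209).
Since 36 ≠ 1, base 2 is a Fermat witness: 209 is composite.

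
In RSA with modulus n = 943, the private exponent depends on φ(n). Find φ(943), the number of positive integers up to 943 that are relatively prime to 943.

880

Factor: 943 = 23 · 41.
φ(943) = (23−1) · (41−1) = 22 · 40 = 880.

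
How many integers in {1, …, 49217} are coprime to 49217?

41184

Factor: 49217 = 7 · 79 · 89.
φ(49217) = (7−1) · (79−1) · (89−1) = 6 · 78 · 88 = 41184.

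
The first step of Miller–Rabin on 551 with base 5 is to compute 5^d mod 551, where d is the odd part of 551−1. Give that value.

551 − 1 = 550 = 2^1 · 275, so d = 275.
5^1 ≡ 5 (mod 551)
5^2 ≡ 5^2 = 25 ≡ 25 (mod 551)
5^4 ≡ 25^2 = 625 ≡ 74 (mod 551)
5^8 ≡ 74^2 = 5476 ≡ 517 (mod 551)
5^16 ≡ 517^2 = 267289 ≡ 54 (mod 551)
5^32 ≡ 54^2 = 2916 ≡ 161 (mod 551)
5^64 ≡ 161^2 = 25921 ≡ 24 (mod 551)
5^128 ≡ 24^2 = 576 ≡ 25 (mod 551)
5^256 ≡ 25^2 = 625 ≡ 74 (mod 551)
275 = 256 + 16 + 2 + 1 in binary powers of 2.
So 5^275 ≡ 74 · 54 · 25 · 5 ≡ 294 (mod 551).
Squaring chain: 294; never reaches −1, so base 5 is a Miller–Rabin witness that 551 is composite.

294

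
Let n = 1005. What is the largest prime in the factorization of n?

67

1005 = 3 · 335
335 = 5 · 67
67 is prime.
So 1005 = 3 · 5 · 67; the largest prime factor is 67.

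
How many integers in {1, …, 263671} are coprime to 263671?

Factor: 263671 = 41 · 59 · 109.
φ(263671) = (41−1) · (59−1) · (109−1) = 40 · 58 · 108 = 250560.

250560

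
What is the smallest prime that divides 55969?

55969 is odd.
Digit sum 34, not divisible by 3.
Ends in 9: not divisible by 5.
7: 55969 = 7·7995 + 4
11: 55969 = 11·5088 + 1
13: 55969 = 13·4305 + 4
17: 55969 = 17·3292 + 5
19: 55969 = 19·2945 + 14
23: 55969 = 23·2433 + 10
29: 55969 = 29·1929 + 28
31: 55969 = 31·1805 + 14
37: 55969 = 37·1512 + 25
41: 55969 = 41·1365 + 4
43: 55969 = 43·1301 + 26
47: 55969 = 47·1190 + 39
53: 55969 = 53·1056 + 1
59: 55969 = 59·948 + 37
61: 55969 = 61·917 + 32
67: 55969 = 67·835 + 24
71: 55969 = 71·788 + 21
73: 55969 = 73·766 + 51
79: 55969 = 79·708 + 37
83: 55969 = 83·674 + 27
89: 55969 = 89·628 + 77
97: 55969 = 97·577

97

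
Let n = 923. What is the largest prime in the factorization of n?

71

923 = 13 · 71
71 is prime.
So 923 = 13 · 71; the largest prime factor is 71.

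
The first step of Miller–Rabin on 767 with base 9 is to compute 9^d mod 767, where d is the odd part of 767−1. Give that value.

767 − 1 = 766 = 2^1 · 383, so d = 383.
9^1 ≡ 9 (mod 767)
9^2 ≡ 9^2 = 81 ≡ 81 (mod 767)
9^4 ≡ 81^2 = 6561 ≡ 425 (mod 767)
9^8 ≡ 425^2 = 180625 ≡ 380 (mod 767)
9^16 ≡ 380^2 = 144400 ≡ 204 (mod 767)
9^32 ≡ 204^2 = 41616 ≡ 198 (mod 767)
9^64 ≡ 198^2 = 39204 ≡ 87 (mod 767)
9^128 ≡ 87^2 = 7569 ≡ 666 (mod 767)
9^256 ≡ 666^2 = 443556 ≡ 230 (mod 767)
383 = 256 + 64 + 32 + 16 + 8 + 4 + 2 + 1 in binary powers of 2.
So 9^383 ≡ 230 · 87 · 198 · 204 · 380 · 425 · 81 · 9 ≡ 146 (mod 767).
Squaring chain: 146; never reaches −1, so base 9 is a Miller–Rabin witness that 767 is composite.

146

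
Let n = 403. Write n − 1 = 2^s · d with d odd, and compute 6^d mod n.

403 − 1 = 402 = 2^1 · 201, so d = 201.
6^1 ≡ 6 (mod 403)
6^2 ≡ 6^2 = 36 ≡ 36 (mod 403)
6^4 ≡ 36^2 = 1296 ≡ 87 (mod 403)
6^8 ≡ 87^2 = 7569 ≡ 315 (mod 403)
6^16 ≡ 315^2 = 99225 ≡ 87 (mod 403)
6^32 ≡ 87^2 = 7569 ≡ 315 (mod 403)
6^64 ≡ 315^2 = 99225 ≡ 87 (mod 403)
6^128 ≡ 87^2 = 7569 ≡ 315 (mod 403)
201 = 128 + 64 + 8 + 1 in binary powers of 2.
So 6^201 ≡ 315 · 87 · 315 · 6 ≡ 278 (mod 403).
Squaring chain: 278; never reaches −1, so base 6 is a Miller–Rabin witness that 403 is composite.

278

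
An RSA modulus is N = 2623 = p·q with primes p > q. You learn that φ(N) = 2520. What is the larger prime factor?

61

φ(n) = (p−1)(q−1) = n − (p+q) + 1, so p + q = 2623 − 2520 + 1 = 104.
p and q are the roots of t² − 104t + 2623 = 0.
Discriminant: 104² − 4·2623 = 10816 − 10492 = 324; √324 = 18.
q = (104 − 18)/2 = 43, p = (104 + 18)/2 = 61.
Check: 43 · 61 = 2623.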